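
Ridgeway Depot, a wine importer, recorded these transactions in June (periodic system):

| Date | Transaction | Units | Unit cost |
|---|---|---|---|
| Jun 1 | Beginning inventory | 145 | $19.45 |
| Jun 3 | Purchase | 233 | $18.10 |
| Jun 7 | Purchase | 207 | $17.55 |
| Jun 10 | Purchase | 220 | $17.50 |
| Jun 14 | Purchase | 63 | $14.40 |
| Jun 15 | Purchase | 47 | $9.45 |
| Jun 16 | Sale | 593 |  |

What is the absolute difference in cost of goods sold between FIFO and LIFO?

$962.60

FIFO COGS: 145 @ $19.45 + 233 @ $18.10 + 207 @ $17.55 + 8 @ $17.50 = $10,810.40
LIFO COGS: 47 @ $9.45 + 63 @ $14.40 + 220 @ $17.50 + 207 @ $17.55 + 56 @ $18.10 = $9,847.80
Difference = |$10,810.40 − $9,847.80| = $962.60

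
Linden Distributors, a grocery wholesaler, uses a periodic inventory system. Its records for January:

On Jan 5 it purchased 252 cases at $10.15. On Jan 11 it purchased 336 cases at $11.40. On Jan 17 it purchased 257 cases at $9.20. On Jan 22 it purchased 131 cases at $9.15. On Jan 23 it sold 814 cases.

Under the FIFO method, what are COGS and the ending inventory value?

Jan 23, 814 sold [FIFO — oldest first]: 252 @ $10.15 + 336 @ $11.40 + 226 @ $9.20 = $8,467.40
Ending inventory: 31 @ $9.20 + 131 @ $9.15 = $1,483.85

COGS = $8,467.40; ending inventory = $1,483.85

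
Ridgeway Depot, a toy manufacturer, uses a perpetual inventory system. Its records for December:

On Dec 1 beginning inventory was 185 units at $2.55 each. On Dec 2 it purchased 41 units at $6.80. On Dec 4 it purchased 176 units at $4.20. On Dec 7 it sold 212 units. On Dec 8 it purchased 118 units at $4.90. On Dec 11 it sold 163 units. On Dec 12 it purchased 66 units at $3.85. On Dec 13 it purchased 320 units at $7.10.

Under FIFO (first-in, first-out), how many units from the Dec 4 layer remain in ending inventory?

27

Dec 7, 212 sold [FIFO — oldest first]: 185 @ $2.55 + 27 @ $6.80 = $655.35
Dec 11, 163 sold [FIFO — oldest first]: 14 @ $6.80 + 149 @ $4.20 = $721.00
Total COGS = $655.35 + $721.00 = $1,376.35
Ending inventory: 27 @ $4.20 + 118 @ $4.90 + 66 @ $3.85 + 320 @ $7.10 = $3,217.70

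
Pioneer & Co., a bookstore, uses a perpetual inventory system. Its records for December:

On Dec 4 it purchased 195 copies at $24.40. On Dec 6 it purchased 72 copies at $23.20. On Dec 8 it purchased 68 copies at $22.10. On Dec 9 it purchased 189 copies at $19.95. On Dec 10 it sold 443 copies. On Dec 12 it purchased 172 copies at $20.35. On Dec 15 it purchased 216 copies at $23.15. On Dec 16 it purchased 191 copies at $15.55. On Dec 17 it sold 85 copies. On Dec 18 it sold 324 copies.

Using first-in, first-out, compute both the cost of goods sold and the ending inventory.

Dec 10, 443 sold [FIFO — oldest first]: 195 @ $24.40 + 72 @ $23.20 + 68 @ $22.10 + 108 @ $19.95 = $10,085.80
Dec 17, 85 sold [FIFO — oldest first]: 81 @ $19.95 + 4 @ $20.35 = $1,697.35
Dec 18, 324 sold [FIFO — oldest first]: 168 @ $20.35 + 156 @ $23.15 = $7,030.20
Total COGS = $10,085.80 + $1,697.35 + $7,030.20 = $18,813.35
Ending inventory: 60 @ $23.15 + 191 @ $15.55 = $4,359.05
Check: goods available $23,172.40 = COGS $18,813.35 + ending $4,359.05

COGS = $18,813.35; ending inventory = $4,359.05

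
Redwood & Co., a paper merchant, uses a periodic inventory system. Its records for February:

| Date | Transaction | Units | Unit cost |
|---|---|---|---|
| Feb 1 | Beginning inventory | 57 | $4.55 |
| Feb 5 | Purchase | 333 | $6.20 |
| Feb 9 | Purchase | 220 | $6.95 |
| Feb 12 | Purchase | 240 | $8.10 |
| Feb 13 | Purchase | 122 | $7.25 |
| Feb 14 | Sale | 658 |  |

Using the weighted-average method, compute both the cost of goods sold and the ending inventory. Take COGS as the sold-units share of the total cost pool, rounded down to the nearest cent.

Feb 14, sell 658: 658/972 × $6,681.45 → $4,523.03
Ending inventory (cost pool remaining) = $2,158.42
Check: goods available $6,681.45 = COGS $4,523.03 + ending $2,158.42

COGS = $4,523.03; ending inventory = $2,158.42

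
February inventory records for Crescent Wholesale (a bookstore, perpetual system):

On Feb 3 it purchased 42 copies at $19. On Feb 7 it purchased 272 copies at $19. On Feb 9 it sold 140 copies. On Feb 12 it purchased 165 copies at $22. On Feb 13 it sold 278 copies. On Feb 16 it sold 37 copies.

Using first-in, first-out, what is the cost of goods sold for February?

COGS = $9,068

Feb 9, 140 sold [FIFO — oldest first]: 42 @ $19 + 98 @ $19 = $2,660
Feb 13, 278 sold [FIFO — oldest first]: 174 @ $19 + 104 @ $22 = $5,594
Feb 16, 37 sold [FIFO — oldest first]: 37 @ $22 = $814
Total COGS = $2,660 + $5,594 + $814 = $9,068
Ending inventory: 24 @ $22 = $528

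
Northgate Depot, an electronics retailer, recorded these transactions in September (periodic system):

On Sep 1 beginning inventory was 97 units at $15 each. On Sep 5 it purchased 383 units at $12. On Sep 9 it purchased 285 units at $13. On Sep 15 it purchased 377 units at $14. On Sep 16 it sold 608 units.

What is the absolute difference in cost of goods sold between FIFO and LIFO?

FIFO COGS: 97 @ $15 + 383 @ $12 + 128 @ $13 = $7,715
LIFO COGS: 377 @ $14 + 231 @ $13 = $8,281
Difference = |$7,715 − $8,281| = $566

$566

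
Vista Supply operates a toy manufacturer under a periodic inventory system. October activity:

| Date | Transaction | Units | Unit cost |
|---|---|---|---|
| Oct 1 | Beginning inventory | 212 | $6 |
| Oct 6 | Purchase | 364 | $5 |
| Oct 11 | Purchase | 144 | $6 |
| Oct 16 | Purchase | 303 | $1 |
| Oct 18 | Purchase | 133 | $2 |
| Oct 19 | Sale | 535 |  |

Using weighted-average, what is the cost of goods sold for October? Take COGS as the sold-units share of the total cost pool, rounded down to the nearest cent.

Oct 19, sell 535: 535/1156 × $4,525.00 → $2,094.18
Ending inventory (cost pool remaining) = $2,430.82
Check: goods available $4,525.00 = COGS $2,094.18 + ending $2,430.82

COGS = $2,094.18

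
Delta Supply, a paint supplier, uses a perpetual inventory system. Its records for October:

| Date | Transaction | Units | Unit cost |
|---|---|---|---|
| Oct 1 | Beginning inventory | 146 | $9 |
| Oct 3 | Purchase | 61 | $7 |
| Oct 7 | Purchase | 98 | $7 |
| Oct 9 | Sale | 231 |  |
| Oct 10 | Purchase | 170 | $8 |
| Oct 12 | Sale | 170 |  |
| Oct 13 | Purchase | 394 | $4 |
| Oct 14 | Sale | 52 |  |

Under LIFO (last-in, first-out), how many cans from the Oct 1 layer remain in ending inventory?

74

Oct 9, 231 sold [LIFO — newest first]: 98 @ $7 + 61 @ $7 + 72 @ $9 = $1,761
Oct 12, 170 sold [LIFO — newest first]: 170 @ $8 = $1,360
Oct 14, 52 sold [LIFO — newest first]: 52 @ $4 = $208
Total COGS = $1,761 + $1,360 + $208 = $3,329
Ending inventory: 74 @ $9 + 342 @ $4 = $2,034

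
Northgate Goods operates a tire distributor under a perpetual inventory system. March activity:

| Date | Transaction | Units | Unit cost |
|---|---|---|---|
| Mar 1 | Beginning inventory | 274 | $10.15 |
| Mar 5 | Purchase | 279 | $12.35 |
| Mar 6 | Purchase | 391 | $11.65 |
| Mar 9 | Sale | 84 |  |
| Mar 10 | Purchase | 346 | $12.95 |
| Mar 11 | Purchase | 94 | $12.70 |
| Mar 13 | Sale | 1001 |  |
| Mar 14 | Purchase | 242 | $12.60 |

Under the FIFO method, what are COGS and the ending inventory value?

COGS = $12,607.85; ending inventory = $6,897.75

Mar 9, 84 sold [FIFO — oldest first]: 84 @ $10.15 = $852.60
Mar 13, 1001 sold [FIFO — oldest first]: 190 @ $10.15 + 279 @ $12.35 + 391 @ $11.65 + 141 @ $12.95 = $11,755.25
Total COGS = $852.60 + $11,755.25 = $12,607.85
Ending inventory: 205 @ $12.95 + 94 @ $12.70 + 242 @ $12.60 = $6,897.75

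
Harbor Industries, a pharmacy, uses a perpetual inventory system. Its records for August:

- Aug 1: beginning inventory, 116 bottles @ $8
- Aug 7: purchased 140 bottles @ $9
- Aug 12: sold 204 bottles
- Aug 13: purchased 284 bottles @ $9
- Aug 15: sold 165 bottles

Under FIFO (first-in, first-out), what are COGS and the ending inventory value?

Aug 12, 204 sold [FIFO — oldest first]: 116 @ $8 + 88 @ $9 = $1,720
Aug 15, 165 sold [FIFO — oldest first]: 52 @ $9 + 113 @ $9 = $1,485
Total COGS = $1,720 + $1,485 = $3,205
Ending inventory: 171 @ $9 = $1,539

COGS = $3,205; ending inventory = $1,539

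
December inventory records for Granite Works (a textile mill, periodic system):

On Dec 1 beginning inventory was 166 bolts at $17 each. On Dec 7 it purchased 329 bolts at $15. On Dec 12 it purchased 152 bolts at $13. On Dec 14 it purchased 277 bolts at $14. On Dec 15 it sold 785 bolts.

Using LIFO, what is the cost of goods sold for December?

COGS = $11,248

Dec 15, 785 sold [LIFO — newest first]: 277 @ $14 + 152 @ $13 + 329 @ $15 + 27 @ $17 = $11,248
Ending inventory: 139 @ $17 = $2,363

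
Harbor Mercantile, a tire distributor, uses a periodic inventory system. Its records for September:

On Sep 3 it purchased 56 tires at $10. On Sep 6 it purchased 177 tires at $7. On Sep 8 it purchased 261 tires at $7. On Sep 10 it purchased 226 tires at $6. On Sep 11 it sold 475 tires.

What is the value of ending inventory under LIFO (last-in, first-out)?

Sep 11, 475 sold [LIFO — newest first]: 226 @ $6 + 249 @ $7 = $3,099
Ending inventory: 56 @ $10 + 177 @ $7 + 12 @ $7 = $1,883

Ending inventory = $1,883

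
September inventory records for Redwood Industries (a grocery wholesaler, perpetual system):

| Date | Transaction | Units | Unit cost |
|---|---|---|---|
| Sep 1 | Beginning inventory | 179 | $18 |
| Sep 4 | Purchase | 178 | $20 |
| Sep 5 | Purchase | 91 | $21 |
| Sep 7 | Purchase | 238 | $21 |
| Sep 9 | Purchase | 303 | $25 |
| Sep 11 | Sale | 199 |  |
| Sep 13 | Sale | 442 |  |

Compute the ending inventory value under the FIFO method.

Sep 11, 199 sold [FIFO — oldest first]: 179 @ $18 + 20 @ $20 = $3,622
Sep 13, 442 sold [FIFO — oldest first]: 158 @ $20 + 91 @ $21 + 193 @ $21 = $9,124
Total COGS = $3,622 + $9,124 = $12,746
Ending inventory: 45 @ $21 + 303 @ $25 = $8,520

Ending inventory = $8,520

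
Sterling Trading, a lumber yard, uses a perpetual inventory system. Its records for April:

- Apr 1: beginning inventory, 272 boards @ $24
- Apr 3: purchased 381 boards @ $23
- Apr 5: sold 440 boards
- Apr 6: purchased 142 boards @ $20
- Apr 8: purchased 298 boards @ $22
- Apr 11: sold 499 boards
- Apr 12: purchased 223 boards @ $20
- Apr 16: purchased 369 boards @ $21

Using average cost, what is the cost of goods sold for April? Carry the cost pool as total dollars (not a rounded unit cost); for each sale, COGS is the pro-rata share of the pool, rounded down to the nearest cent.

After Apr 1: 272 on hand, pool $6,528.00 (≈ $24.0000 each)
After Apr 3: 653 on hand, pool $15,291.00 (≈ $23.4165 each)
Apr 5, sell 440: 440/653 × $15,291.00 → $10,303.27
After Apr 6: 355 on hand, pool $7,827.73 (≈ $22.0499 each)
After Apr 8: 653 on hand, pool $14,383.73 (≈ $22.0272 each)
Apr 11, sell 499: 499/653 × $14,383.73 → $10,991.54
After Apr 12: 377 on hand, pool $7,852.19 (≈ $20.8281 each)
After Apr 16: 746 on hand, pool $15,601.19 (≈ $20.9131 each)
Total COGS = $10,303.27 + $10,991.54 = $21,294.81
Ending inventory (cost pool remaining) = $15,601.19
Check: goods available $36,896.00 = COGS $21,294.81 + ending $15,601.19

COGS = $21,294.81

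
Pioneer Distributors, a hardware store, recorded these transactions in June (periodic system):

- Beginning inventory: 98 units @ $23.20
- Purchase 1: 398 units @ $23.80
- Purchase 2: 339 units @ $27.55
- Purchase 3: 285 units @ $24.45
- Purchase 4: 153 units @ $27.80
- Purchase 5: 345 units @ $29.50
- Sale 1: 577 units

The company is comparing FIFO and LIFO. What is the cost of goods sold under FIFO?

COGS = $13,977.55

FIFO COGS: 98 @ $23.20 + 398 @ $23.80 + 81 @ $27.55 = $13,977.55
LIFO COGS: 345 @ $29.50 + 153 @ $27.80 + 79 @ $24.45 = $16,362.45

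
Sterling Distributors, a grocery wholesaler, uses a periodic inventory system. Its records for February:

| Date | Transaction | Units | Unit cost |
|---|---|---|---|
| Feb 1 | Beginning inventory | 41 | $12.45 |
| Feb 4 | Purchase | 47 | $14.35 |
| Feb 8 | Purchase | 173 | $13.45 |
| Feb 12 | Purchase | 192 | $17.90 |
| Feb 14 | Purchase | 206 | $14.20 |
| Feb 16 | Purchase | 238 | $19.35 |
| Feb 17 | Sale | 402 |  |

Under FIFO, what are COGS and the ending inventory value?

Feb 17, 402 sold [FIFO — oldest first]: 41 @ $12.45 + 47 @ $14.35 + 173 @ $13.45 + 141 @ $17.90 = $6,035.65
Ending inventory: 51 @ $17.90 + 206 @ $14.20 + 238 @ $19.35 = $8,443.40
Check: goods available $14,479.05 = COGS $6,035.65 + ending $8,443.40

COGS = $6,035.65; ending inventory = $8,443.40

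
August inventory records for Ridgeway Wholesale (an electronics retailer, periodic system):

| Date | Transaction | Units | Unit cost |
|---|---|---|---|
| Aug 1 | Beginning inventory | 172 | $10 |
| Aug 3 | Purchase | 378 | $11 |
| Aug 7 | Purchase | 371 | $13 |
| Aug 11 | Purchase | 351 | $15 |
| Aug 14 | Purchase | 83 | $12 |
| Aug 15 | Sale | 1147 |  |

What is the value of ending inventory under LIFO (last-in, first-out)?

Aug 15, 1147 sold [LIFO — newest first]: 83 @ $12 + 351 @ $15 + 371 @ $13 + 342 @ $11 = $14,846
Ending inventory: 172 @ $10 + 36 @ $11 = $2,116
Check: goods available $16,962 = COGS $14,846 + ending $2,116

Ending inventory = $2,116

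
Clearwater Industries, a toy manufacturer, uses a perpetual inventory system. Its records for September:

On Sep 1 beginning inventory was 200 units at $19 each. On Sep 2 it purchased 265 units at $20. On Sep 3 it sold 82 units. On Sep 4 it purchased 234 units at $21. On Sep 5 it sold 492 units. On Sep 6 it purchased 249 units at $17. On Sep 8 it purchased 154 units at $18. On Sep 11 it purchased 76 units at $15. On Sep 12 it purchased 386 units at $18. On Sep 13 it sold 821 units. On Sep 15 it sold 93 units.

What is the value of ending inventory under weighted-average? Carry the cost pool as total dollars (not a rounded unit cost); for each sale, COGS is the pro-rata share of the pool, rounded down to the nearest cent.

After Sep 1: 200 on hand, pool $3,800.00 (≈ $19.0000 each)
After Sep 2: 465 on hand, pool $9,100.00 (≈ $19.5699 each)
Sep 3, sell 82: 82/465 × $9,100.00 → $1,604.73
After Sep 4: 617 on hand, pool $12,409.27 (≈ $20.1123 each)
Sep 5, sell 492: 492/617 × $12,409.27 → $9,895.23
After Sep 6: 374 on hand, pool $6,747.04 (≈ $18.0402 each)
After Sep 8: 528 on hand, pool $9,519.04 (≈ $18.0285 each)
After Sep 11: 604 on hand, pool $10,659.04 (≈ $17.6474 each)
After Sep 12: 990 on hand, pool $17,607.04 (≈ $17.7849 each)
Sep 13, sell 821: 821/990 × $17,607.04 → $14,601.39
Sep 15, sell 93: 93/169 × $3,005.65 → $1,653.99
Total COGS = $1,604.73 + $9,895.23 + $14,601.39 + $1,653.99 = $27,755.34
Ending inventory (cost pool remaining) = $1,351.66
Check: goods available $29,107.00 = COGS $27,755.34 + ending $1,351.66

Ending inventory = $1,351.66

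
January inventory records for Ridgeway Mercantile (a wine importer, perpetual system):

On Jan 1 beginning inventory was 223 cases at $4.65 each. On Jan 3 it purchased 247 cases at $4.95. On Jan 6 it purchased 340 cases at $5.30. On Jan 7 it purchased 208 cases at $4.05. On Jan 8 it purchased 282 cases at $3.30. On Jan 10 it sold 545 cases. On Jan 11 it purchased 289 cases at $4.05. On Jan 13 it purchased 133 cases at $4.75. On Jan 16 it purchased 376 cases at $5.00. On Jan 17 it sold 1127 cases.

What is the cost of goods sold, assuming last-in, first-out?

COGS = $7,475.00

Jan 10, 545 sold [LIFO — newest first]: 282 @ $3.30 + 208 @ $4.05 + 55 @ $5.30 = $2,064.50
Jan 17, 1127 sold [LIFO — newest first]: 376 @ $5.00 + 133 @ $4.75 + 289 @ $4.05 + 285 @ $5.30 + 44 @ $4.95 = $5,410.50
Total COGS = $2,064.50 + $5,410.50 = $7,475.00
Ending inventory: 223 @ $4.65 + 203 @ $4.95 = $2,041.80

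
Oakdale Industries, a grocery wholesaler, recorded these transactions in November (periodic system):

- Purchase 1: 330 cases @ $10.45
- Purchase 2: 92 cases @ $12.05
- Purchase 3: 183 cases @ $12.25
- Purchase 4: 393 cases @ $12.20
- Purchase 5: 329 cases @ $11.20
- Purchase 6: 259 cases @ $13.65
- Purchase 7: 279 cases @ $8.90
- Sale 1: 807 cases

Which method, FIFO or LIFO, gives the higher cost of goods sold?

FIFO COGS: 330 @ $10.45 + 92 @ $12.05 + 183 @ $12.25 + 202 @ $12.20 = $9,263.25
LIFO COGS: 279 @ $8.90 + 259 @ $13.65 + 269 @ $11.20 = $9,031.25

FIFO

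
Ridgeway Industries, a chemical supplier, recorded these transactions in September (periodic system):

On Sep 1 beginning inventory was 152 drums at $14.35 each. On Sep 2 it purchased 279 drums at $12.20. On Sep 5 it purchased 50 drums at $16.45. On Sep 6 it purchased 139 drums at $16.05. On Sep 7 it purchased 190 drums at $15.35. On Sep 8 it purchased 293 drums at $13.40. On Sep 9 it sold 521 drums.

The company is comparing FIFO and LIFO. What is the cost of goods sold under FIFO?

FIFO COGS: 152 @ $14.35 + 279 @ $12.20 + 50 @ $16.45 + 40 @ $16.05 = $7,049.50
LIFO COGS: 293 @ $13.40 + 190 @ $15.35 + 38 @ $16.05 = $7,452.60

COGS = $7,049.50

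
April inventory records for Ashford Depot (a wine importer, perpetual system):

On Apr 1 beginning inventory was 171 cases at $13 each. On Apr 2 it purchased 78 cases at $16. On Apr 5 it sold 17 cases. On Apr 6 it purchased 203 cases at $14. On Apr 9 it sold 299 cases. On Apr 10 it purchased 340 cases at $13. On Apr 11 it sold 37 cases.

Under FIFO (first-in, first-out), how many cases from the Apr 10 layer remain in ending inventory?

340

Apr 5, 17 sold [FIFO — oldest first]: 17 @ $13 = $221
Apr 9, 299 sold [FIFO — oldest first]: 154 @ $13 + 78 @ $16 + 67 @ $14 = $4,188
Apr 11, 37 sold [FIFO — oldest first]: 37 @ $14 = $518
Total COGS = $221 + $4,188 + $518 = $4,927
Ending inventory: 99 @ $14 + 340 @ $13 = $5,806
Check: goods available $10,733 = COGS $4,927 + ending $5,806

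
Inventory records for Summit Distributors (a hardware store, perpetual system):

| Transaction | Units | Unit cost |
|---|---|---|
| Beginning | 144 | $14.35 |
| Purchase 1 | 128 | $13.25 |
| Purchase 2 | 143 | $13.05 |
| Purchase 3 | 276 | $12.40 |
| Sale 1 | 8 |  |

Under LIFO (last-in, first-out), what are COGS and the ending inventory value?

Sale 1 (8) [LIFO — newest first]: 8 @ $12.40 = $99.20
Ending inventory: 144 @ $14.35 + 128 @ $13.25 + 143 @ $13.05 + 268 @ $12.40 = $8,951.75

COGS = $99.20; ending inventory = $8,951.75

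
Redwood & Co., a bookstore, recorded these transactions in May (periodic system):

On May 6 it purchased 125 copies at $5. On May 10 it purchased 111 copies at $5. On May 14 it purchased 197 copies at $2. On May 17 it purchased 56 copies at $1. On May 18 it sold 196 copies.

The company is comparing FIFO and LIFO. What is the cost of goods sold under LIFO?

COGS = $336

FIFO COGS: 125 @ $5 + 71 @ $5 = $980
LIFO COGS: 56 @ $1 + 140 @ $2 = $336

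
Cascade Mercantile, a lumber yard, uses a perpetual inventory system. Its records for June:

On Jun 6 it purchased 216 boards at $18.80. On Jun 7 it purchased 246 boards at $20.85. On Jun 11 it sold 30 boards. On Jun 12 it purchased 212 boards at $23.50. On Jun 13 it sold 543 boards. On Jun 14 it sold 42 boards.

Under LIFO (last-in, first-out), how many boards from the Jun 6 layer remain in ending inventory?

Jun 11, 30 sold [LIFO — newest first]: 30 @ $20.85 = $625.50
Jun 13, 543 sold [LIFO — newest first]: 212 @ $23.50 + 216 @ $20.85 + 115 @ $18.80 = $11,647.60
Jun 14, 42 sold [LIFO — newest first]: 42 @ $18.80 = $789.60
Total COGS = $625.50 + $11,647.60 + $789.60 = $13,062.70
Ending inventory: 59 @ $18.80 = $1,109.20

59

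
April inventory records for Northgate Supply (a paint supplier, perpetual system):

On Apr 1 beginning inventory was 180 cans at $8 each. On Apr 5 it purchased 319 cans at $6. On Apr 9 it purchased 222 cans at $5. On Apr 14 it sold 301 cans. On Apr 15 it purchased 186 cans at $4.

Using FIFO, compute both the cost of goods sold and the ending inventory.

Apr 14, 301 sold [FIFO — oldest first]: 180 @ $8 + 121 @ $6 = $2,166
Ending inventory: 198 @ $6 + 222 @ $5 + 186 @ $4 = $3,042
Check: goods available $5,208 = COGS $2,166 + ending $3,042

COGS = $2,166; ending inventory = $3,042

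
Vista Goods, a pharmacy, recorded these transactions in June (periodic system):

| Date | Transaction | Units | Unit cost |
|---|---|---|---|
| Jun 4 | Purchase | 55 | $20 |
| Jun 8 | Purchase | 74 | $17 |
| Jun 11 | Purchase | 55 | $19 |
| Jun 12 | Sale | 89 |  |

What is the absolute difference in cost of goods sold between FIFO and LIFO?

FIFO COGS: 55 @ $20 + 34 @ $17 = $1,678
LIFO COGS: 55 @ $19 + 34 @ $17 = $1,623
Difference = |$1,678 − $1,623| = $55

$55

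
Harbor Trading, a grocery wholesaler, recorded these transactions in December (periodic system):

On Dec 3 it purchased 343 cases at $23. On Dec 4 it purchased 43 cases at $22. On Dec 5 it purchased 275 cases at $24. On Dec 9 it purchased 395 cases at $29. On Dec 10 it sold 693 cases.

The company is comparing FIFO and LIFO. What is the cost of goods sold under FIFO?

FIFO COGS: 343 @ $23 + 43 @ $22 + 275 @ $24 + 32 @ $29 = $16,363
LIFO COGS: 395 @ $29 + 275 @ $24 + 23 @ $22 = $18,561

COGS = $16,363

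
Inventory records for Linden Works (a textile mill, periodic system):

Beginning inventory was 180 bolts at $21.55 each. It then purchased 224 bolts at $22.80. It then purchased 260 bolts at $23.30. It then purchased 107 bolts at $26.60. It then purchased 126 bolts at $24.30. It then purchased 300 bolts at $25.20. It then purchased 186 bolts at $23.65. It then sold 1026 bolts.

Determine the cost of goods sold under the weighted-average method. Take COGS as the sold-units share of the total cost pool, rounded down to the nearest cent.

Sale 1, sell 1026: 1026/1383 × $32,911.10 → $24,415.60
Ending inventory (cost pool remaining) = $8,495.50

COGS = $24,415.60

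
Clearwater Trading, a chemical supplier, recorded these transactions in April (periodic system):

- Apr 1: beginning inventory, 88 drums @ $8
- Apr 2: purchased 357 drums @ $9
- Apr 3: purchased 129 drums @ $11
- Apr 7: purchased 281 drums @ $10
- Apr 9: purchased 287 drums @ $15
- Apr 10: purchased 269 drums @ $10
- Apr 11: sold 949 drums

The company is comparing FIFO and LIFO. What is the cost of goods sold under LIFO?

COGS = $11,037

FIFO COGS: 88 @ $8 + 357 @ $9 + 129 @ $11 + 281 @ $10 + 94 @ $15 = $9,556
LIFO COGS: 269 @ $10 + 287 @ $15 + 281 @ $10 + 112 @ $11 = $11,037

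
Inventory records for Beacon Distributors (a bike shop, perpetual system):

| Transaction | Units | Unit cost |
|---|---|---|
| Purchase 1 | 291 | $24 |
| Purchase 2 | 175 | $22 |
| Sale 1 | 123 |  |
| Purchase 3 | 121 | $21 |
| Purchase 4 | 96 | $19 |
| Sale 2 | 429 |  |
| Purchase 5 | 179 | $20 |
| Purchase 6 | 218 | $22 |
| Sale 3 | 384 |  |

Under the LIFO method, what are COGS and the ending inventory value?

Sale 1 (123) [LIFO — newest first]: 123 @ $22 = $2,706
Sale 2 (429) [LIFO — newest first]: 96 @ $19 + 121 @ $21 + 52 @ $22 + 160 @ $24 = $9,349
Sale 3 (384) [LIFO — newest first]: 218 @ $22 + 166 @ $20 = $8,116
Total COGS = $2,706 + $9,349 + $8,116 = $20,171
Ending inventory: 131 @ $24 + 13 @ $20 = $3,404
Check: goods available $23,575 = COGS $20,171 + ending $3,404

COGS = $20,171; ending inventory = $3,404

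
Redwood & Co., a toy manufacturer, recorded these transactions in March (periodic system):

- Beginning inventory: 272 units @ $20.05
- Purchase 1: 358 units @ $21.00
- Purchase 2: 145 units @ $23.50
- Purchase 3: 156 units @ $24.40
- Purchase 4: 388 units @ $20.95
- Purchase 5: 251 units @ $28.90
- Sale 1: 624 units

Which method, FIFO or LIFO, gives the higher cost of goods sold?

FIFO COGS: 272 @ $20.05 + 352 @ $21.00 = $12,845.60
LIFO COGS: 251 @ $28.90 + 373 @ $20.95 = $15,068.25

LIFO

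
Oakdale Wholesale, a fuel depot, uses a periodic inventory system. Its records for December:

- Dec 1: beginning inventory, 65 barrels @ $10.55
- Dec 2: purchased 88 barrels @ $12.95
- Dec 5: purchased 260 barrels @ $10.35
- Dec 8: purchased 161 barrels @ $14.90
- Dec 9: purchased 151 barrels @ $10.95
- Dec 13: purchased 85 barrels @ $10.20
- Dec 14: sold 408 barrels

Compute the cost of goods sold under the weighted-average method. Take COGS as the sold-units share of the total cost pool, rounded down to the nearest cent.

Dec 14, sell 408: 408/810 × $9,435.70 → $4,752.79
Ending inventory (cost pool remaining) = $4,682.91

COGS = $4,752.79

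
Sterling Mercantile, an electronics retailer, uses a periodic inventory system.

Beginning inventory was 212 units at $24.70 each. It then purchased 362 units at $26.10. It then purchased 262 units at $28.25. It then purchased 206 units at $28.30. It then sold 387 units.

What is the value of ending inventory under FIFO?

Ending inventory = $18,112.00

Sale 1 (387) [FIFO — oldest first]: 212 @ $24.70 + 175 @ $26.10 = $9,803.90
Ending inventory: 187 @ $26.10 + 262 @ $28.25 + 206 @ $28.30 = $18,112.00
Check: goods available $27,915.90 = COGS $9,803.90 + ending $18,112.00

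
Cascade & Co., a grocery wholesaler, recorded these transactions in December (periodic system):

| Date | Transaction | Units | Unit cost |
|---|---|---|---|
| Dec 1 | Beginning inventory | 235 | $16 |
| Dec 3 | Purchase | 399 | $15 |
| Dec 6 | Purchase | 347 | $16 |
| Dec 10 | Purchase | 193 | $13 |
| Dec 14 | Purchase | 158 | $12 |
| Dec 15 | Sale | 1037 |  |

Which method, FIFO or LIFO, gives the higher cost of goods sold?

FIFO COGS: 235 @ $16 + 399 @ $15 + 347 @ $16 + 56 @ $13 = $16,025
LIFO COGS: 158 @ $12 + 193 @ $13 + 347 @ $16 + 339 @ $15 = $15,042

FIFO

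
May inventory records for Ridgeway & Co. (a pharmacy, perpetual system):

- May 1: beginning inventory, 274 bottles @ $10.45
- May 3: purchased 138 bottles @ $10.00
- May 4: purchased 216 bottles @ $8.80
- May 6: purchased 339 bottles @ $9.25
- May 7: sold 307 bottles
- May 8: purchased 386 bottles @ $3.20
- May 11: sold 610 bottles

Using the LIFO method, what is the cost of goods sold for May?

COGS = $6,060.55

May 7, 307 sold [LIFO — newest first]: 307 @ $9.25 = $2,839.75
May 11, 610 sold [LIFO — newest first]: 386 @ $3.20 + 32 @ $9.25 + 192 @ $8.80 = $3,220.80
Total COGS = $2,839.75 + $3,220.80 = $6,060.55
Ending inventory: 274 @ $10.45 + 138 @ $10.00 + 24 @ $8.80 = $4,454.50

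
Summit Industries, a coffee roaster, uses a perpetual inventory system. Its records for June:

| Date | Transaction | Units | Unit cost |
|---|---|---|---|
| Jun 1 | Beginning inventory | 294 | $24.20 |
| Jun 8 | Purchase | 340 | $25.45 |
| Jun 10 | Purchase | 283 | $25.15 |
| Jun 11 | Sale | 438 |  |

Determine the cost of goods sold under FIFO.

Jun 11, 438 sold [FIFO — oldest first]: 294 @ $24.20 + 144 @ $25.45 = $10,779.60
Ending inventory: 196 @ $25.45 + 283 @ $25.15 = $12,105.65

COGS = $10,779.60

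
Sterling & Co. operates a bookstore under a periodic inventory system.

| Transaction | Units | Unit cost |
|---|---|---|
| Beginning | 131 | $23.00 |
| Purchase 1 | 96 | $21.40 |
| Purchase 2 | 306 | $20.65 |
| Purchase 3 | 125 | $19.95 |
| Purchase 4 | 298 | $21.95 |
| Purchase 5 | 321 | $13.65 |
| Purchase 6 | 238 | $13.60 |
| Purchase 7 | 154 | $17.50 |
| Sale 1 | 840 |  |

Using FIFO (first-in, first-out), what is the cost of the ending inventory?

Ending inventory = $12,859.65

Sale 1 (840) [FIFO — oldest first]: 131 @ $23.00 + 96 @ $21.40 + 306 @ $20.65 + 125 @ $19.95 + 182 @ $21.95 = $17,874.95
Ending inventory: 116 @ $21.95 + 321 @ $13.65 + 238 @ $13.60 + 154 @ $17.50 = $12,859.65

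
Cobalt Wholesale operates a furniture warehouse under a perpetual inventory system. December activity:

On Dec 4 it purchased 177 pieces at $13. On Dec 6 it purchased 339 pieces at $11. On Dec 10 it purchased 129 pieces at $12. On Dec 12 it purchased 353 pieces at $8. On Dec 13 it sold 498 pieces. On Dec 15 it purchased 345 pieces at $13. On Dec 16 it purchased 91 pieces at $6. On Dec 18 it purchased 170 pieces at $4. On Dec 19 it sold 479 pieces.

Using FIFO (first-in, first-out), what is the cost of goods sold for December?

COGS = $10,234

Dec 13, 498 sold [FIFO — oldest first]: 177 @ $13 + 321 @ $11 = $5,832
Dec 19, 479 sold [FIFO — oldest first]: 18 @ $11 + 129 @ $12 + 332 @ $8 = $4,402
Total COGS = $5,832 + $4,402 = $10,234
Ending inventory: 21 @ $8 + 345 @ $13 + 91 @ $6 + 170 @ $4 = $5,879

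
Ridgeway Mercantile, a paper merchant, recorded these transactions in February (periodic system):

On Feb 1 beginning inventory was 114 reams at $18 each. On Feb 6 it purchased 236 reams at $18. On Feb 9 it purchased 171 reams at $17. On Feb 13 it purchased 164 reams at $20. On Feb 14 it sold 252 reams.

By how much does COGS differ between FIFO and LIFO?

FIFO COGS: 114 @ $18 + 138 @ $18 = $4,536
LIFO COGS: 164 @ $20 + 88 @ $17 = $4,776
Difference = |$4,536 − $4,776| = $240

$240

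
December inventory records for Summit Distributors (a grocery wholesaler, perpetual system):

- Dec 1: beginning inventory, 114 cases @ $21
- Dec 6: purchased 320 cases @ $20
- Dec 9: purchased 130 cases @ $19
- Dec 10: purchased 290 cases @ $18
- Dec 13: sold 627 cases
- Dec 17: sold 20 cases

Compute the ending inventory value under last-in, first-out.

Ending inventory = $4,254

Dec 13, 627 sold [LIFO — newest first]: 290 @ $18 + 130 @ $19 + 207 @ $20 = $11,830
Dec 17, 20 sold [LIFO — newest first]: 20 @ $20 = $400
Total COGS = $11,830 + $400 = $12,230
Ending inventory: 114 @ $21 + 93 @ $20 = $4,254
Check: goods available $16,484 = COGS $12,230 + ending $4,254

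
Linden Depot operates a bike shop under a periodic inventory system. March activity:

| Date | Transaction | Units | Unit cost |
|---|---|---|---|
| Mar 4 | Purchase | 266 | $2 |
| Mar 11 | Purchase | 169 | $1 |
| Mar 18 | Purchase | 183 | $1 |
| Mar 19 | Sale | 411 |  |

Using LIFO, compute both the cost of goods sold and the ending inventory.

COGS = $470; ending inventory = $414

Mar 19, 411 sold [LIFO — newest first]: 183 @ $1 + 169 @ $1 + 59 @ $2 = $470
Ending inventory: 207 @ $2 = $414
Check: goods available $884 = COGS $470 + ending $414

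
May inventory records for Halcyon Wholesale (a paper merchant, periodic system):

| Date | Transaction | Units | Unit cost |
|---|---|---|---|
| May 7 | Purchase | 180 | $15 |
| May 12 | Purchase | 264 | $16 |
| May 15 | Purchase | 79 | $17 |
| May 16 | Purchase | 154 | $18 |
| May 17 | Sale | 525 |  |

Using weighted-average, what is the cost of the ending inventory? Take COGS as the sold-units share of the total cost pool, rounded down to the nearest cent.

Ending inventory = $2,478.48

May 17, sell 525: 525/677 × $11,039.00 → $8,560.52
Ending inventory (cost pool remaining) = $2,478.48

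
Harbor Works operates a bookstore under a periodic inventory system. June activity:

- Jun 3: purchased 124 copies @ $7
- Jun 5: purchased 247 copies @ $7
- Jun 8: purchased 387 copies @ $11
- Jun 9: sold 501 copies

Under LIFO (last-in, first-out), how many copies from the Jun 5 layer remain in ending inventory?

133

Jun 9, 501 sold [LIFO — newest first]: 387 @ $11 + 114 @ $7 = $5,055
Ending inventory: 124 @ $7 + 133 @ $7 = $1,799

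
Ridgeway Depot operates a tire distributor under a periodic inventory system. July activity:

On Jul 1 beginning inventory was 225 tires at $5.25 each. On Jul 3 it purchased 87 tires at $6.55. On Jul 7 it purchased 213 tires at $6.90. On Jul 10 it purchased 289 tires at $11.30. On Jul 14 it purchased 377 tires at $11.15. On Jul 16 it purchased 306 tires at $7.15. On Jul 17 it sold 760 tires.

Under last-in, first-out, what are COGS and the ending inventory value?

COGS = $7,261.55; ending inventory = $5,616.40

Jul 17, 760 sold [LIFO — newest first]: 306 @ $7.15 + 377 @ $11.15 + 77 @ $11.30 = $7,261.55
Ending inventory: 225 @ $5.25 + 87 @ $6.55 + 213 @ $6.90 + 212 @ $11.30 = $5,616.40
Check: goods available $12,877.95 = COGS $7,261.55 + ending $5,616.40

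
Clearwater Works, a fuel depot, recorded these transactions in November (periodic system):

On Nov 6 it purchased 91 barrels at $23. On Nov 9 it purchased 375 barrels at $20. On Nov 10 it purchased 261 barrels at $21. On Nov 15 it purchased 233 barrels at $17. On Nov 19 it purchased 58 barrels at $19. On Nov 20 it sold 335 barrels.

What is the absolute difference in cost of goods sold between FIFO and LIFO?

$986

FIFO COGS: 91 @ $23 + 244 @ $20 = $6,973
LIFO COGS: 58 @ $19 + 233 @ $17 + 44 @ $21 = $5,987
Difference = |$6,973 − $5,987| = $986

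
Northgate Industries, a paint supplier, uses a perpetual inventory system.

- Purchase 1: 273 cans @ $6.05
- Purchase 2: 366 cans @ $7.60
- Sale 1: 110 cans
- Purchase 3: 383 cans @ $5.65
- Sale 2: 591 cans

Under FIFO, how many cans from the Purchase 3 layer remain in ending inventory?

321

Sale 1 (110) [FIFO — oldest first]: 110 @ $6.05 = $665.50
Sale 2 (591) [FIFO — oldest first]: 163 @ $6.05 + 366 @ $7.60 + 62 @ $5.65 = $4,118.05
Total COGS = $665.50 + $4,118.05 = $4,783.55
Ending inventory: 321 @ $5.65 = $1,813.65
Check: goods available $6,597.20 = COGS $4,783.55 + ending $1,813.65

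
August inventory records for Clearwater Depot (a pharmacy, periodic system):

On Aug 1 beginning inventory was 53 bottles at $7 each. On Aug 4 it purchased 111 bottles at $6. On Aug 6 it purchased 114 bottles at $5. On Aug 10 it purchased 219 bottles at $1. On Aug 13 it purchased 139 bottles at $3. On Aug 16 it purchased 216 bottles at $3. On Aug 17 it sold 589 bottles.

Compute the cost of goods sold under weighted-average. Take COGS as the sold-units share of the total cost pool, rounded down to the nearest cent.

Aug 17, sell 589: 589/852 × $2,891.00 → $1,998.59
Ending inventory (cost pool remaining) = $892.41
Check: goods available $2,891.00 = COGS $1,998.59 + ending $892.41

COGS = $1,998.59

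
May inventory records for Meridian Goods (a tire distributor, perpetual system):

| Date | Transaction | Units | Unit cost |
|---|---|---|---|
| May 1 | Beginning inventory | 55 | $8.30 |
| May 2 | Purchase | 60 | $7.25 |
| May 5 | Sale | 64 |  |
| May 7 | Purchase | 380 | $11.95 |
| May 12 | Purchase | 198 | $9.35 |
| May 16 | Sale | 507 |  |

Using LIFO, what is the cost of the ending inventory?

Ending inventory = $1,271.75

May 5, 64 sold [LIFO — newest first]: 60 @ $7.25 + 4 @ $8.30 = $468.20
May 16, 507 sold [LIFO — newest first]: 198 @ $9.35 + 309 @ $11.95 = $5,543.85
Total COGS = $468.20 + $5,543.85 = $6,012.05
Ending inventory: 51 @ $8.30 + 71 @ $11.95 = $1,271.75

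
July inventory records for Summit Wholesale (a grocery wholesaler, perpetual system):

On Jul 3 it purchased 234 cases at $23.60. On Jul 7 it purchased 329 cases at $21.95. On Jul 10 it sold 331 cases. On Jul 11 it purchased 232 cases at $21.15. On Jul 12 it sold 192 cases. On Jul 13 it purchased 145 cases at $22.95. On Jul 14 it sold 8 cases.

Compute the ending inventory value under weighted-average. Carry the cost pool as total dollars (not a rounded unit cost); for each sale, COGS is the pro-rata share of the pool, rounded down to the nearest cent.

Ending inventory = $9,104.55

After Jul 3: 234 on hand, pool $5,522.40 (≈ $23.6000 each)
After Jul 7: 563 on hand, pool $12,743.95 (≈ $22.6358 each)
Jul 10, sell 331: 331/563 × $12,743.95 → $7,492.44
After Jul 11: 464 on hand, pool $10,158.31 (≈ $21.8929 each)
Jul 12, sell 192: 192/464 × $10,158.31 → $4,203.43
After Jul 13: 417 on hand, pool $9,282.63 (≈ $22.2605 each)
Jul 14, sell 8: 8/417 × $9,282.63 → $178.08
Total COGS = $7,492.44 + $4,203.43 + $178.08 = $11,873.95
Ending inventory (cost pool remaining) = $9,104.55
Check: goods available $20,978.50 = COGS $11,873.95 + ending $9,104.55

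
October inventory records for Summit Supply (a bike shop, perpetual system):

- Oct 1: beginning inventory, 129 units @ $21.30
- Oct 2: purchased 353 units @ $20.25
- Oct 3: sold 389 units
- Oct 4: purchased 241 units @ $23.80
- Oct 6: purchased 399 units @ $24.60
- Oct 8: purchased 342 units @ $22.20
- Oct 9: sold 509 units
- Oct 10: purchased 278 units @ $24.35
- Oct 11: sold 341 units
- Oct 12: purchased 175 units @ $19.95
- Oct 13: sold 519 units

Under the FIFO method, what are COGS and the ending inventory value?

Oct 3, 389 sold [FIFO — oldest first]: 129 @ $21.30 + 260 @ $20.25 = $8,012.70
Oct 9, 509 sold [FIFO — oldest first]: 93 @ $20.25 + 241 @ $23.80 + 175 @ $24.60 = $11,924.05
Oct 11, 341 sold [FIFO — oldest first]: 224 @ $24.60 + 117 @ $22.20 = $8,107.80
Oct 13, 519 sold [FIFO — oldest first]: 225 @ $22.20 + 278 @ $24.35 + 16 @ $19.95 = $12,083.50
Total COGS = $8,012.70 + $11,924.05 + $8,107.80 + $12,083.50 = $40,128.05
Ending inventory: 159 @ $19.95 = $3,172.05

COGS = $40,128.05; ending inventory = $3,172.05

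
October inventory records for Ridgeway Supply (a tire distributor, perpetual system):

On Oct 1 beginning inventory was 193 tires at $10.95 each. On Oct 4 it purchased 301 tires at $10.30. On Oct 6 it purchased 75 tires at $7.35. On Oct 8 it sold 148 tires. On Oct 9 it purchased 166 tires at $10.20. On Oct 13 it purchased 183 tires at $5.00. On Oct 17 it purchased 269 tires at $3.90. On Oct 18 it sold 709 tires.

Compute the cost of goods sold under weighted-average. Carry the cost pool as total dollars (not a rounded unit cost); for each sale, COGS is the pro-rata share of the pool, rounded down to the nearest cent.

After Oct 1: 193 on hand, pool $2,113.35 (≈ $10.9500 each)
After Oct 4: 494 on hand, pool $5,213.65 (≈ $10.5539 each)
After Oct 6: 569 on hand, pool $5,764.90 (≈ $10.1316 each)
Oct 8, sell 148: 148/569 × $5,764.90 → $1,499.48
After Oct 9: 587 on hand, pool $5,958.62 (≈ $10.1510 each)
After Oct 13: 770 on hand, pool $6,873.62 (≈ $8.9268 each)
After Oct 17: 1039 on hand, pool $7,922.72 (≈ $7.6253 each)
Oct 18, sell 709: 709/1039 × $7,922.72 → $5,406.36
Total COGS = $1,499.48 + $5,406.36 = $6,905.84
Ending inventory (cost pool remaining) = $2,516.36
Check: goods available $9,422.20 = COGS $6,905.84 + ending $2,516.36

COGS = $6,905.84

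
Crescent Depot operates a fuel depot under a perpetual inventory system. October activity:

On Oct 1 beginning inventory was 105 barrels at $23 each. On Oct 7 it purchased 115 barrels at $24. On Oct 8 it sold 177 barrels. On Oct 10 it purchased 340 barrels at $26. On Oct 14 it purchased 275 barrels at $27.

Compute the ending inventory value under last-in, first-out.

Oct 8, 177 sold [LIFO — newest first]: 115 @ $24 + 62 @ $23 = $4,186
Ending inventory: 43 @ $23 + 340 @ $26 + 275 @ $27 = $17,254

Ending inventory = $17,254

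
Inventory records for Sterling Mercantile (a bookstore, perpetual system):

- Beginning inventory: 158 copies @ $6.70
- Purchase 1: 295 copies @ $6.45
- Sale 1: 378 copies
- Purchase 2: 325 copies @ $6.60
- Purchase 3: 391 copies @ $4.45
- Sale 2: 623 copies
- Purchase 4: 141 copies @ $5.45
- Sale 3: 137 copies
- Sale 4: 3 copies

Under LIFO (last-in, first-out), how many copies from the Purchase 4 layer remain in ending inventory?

Sale 1 (378) [LIFO — newest first]: 295 @ $6.45 + 83 @ $6.70 = $2,458.85
Sale 2 (623) [LIFO — newest first]: 391 @ $4.45 + 232 @ $6.60 = $3,271.15
Sale 3 (137) [LIFO — newest first]: 137 @ $5.45 = $746.65
Sale 4 (3) [LIFO — newest first]: 3 @ $5.45 = $16.35
Total COGS = $2,458.85 + $3,271.15 + $746.65 + $16.35 = $6,493.00
Ending inventory: 75 @ $6.70 + 93 @ $6.60 + 1 @ $5.45 = $1,121.75

1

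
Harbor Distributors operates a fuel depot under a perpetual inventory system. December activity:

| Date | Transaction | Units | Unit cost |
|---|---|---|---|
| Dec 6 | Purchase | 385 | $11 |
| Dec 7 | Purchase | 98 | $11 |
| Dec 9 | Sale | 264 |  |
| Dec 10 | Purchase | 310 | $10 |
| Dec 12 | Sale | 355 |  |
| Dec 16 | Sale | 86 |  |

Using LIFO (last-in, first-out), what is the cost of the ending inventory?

Ending inventory = $968

Dec 9, 264 sold [LIFO — newest first]: 98 @ $11 + 166 @ $11 = $2,904
Dec 12, 355 sold [LIFO — newest first]: 310 @ $10 + 45 @ $11 = $3,595
Dec 16, 86 sold [LIFO — newest first]: 86 @ $11 = $946
Total COGS = $2,904 + $3,595 + $946 = $7,445
Ending inventory: 88 @ $11 = $968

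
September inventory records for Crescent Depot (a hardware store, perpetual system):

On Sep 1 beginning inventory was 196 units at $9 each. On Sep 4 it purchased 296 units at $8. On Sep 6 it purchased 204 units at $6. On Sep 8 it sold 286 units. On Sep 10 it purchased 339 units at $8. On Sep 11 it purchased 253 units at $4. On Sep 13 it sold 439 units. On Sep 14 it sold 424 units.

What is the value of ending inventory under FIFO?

Sep 8, 286 sold [FIFO — oldest first]: 196 @ $9 + 90 @ $8 = $2,484
Sep 13, 439 sold [FIFO — oldest first]: 206 @ $8 + 204 @ $6 + 29 @ $8 = $3,104
Sep 14, 424 sold [FIFO — oldest first]: 310 @ $8 + 114 @ $4 = $2,936
Total COGS = $2,484 + $3,104 + $2,936 = $8,524
Ending inventory: 139 @ $4 = $556

Ending inventory = $556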